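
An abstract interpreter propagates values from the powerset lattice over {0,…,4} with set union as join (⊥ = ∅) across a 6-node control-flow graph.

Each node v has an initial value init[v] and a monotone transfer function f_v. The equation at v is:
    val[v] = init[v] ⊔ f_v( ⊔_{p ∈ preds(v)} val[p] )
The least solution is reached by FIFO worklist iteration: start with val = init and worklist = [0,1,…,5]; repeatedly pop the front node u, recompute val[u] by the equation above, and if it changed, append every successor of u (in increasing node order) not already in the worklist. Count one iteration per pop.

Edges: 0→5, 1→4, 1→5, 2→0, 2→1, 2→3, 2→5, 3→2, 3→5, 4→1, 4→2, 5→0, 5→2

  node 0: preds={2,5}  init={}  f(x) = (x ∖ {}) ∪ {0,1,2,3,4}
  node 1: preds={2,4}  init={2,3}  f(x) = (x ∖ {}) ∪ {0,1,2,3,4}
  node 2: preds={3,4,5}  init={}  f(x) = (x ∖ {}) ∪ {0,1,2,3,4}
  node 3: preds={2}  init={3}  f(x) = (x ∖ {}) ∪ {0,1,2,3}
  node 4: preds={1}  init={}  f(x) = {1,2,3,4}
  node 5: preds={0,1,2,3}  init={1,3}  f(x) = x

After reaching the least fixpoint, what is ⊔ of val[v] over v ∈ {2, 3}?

Worklist (9 pops):
  #1 pop 0: in={1,3} → {0,1,2,3,4} (was {}); enqueue []
  #2 pop 1: in={} → {0,1,2,3,4} (was {2,3}); enqueue []
  #3 pop 2: in={1,3} → {0,1,2,3,4} (was {}); enqueue [0,1]
  #4 pop 3: in={0,1,2,3,4} → {0,1,2,3,4} (was {3}); enqueue [2]
  #5 pop 4: in={0,1,2,3,4} → {1,2,3,4} (was {}); enqueue []
  #6 pop 5: in={0,1,2,3,4} → {0,1,2,3,4} (was {1,3}); enqueue []
  #7 pop 0: in={0,1,2,3,4} → {0,1,2,3,4} (no change)
  #8 pop 1: in={0,1,2,3,4} → {0,1,2,3,4} (no change)
  #9 pop 2: in={0,1,2,3,4} → {0,1,2,3,4} (no change)

Fixpoint:
  val[0] = {0,1,2,3,4}
  val[1] = {0,1,2,3,4}
  val[2] = {0,1,2,3,4}
  val[3] = {0,1,2,3,4}
  val[4] = {1,2,3,4}
  val[5] = {0,1,2,3,4}

{0,1,2,3,4}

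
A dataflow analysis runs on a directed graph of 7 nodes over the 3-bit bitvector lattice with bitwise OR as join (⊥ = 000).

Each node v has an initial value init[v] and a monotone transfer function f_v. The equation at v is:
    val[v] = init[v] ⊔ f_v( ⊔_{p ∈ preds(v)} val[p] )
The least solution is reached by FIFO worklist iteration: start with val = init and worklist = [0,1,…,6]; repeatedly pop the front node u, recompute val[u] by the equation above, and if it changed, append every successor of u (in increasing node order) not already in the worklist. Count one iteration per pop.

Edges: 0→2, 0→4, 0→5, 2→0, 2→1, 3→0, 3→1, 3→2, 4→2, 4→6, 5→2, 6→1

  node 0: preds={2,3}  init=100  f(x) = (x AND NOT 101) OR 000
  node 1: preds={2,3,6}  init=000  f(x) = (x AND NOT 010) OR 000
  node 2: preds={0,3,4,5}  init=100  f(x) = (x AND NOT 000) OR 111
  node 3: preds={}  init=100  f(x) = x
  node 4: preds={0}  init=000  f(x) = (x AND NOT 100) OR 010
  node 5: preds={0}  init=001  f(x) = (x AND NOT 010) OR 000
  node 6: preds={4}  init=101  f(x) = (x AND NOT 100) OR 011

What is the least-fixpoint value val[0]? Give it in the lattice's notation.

Iteration log — 12 steps:
  step 1. node 0  ⊔preds=100  new=100  stable
  step 2. node 1  ⊔preds=101  new=101  old=000  +wl: 
  step 3. node 2  ⊔preds=101  new=111  old=100  +wl: 0,1
  step 4. node 3  ⊔preds=000  new=100  stable
  step 5. node 4  ⊔preds=100  new=010  old=000  +wl: 2
  step 6. node 5  ⊔preds=100  new=101  old=001  +wl: 
  step 7. node 6  ⊔preds=010  new=111  old=101  +wl: 
  step 8. node 0  ⊔preds=111  new=110  old=100  +wl: 4,5
  step 9. node 1  ⊔preds=111  new=101  stable
  step 10. node 2  ⊔preds=111  new=111  stable
  step 11. node 4  ⊔preds=110  new=010  stable
  step 12. node 5  ⊔preds=110  new=101  stable

Least fixpoint reached:
  node 0: 110
  node 1: 101
  node 2: 111
  node 3: 100
  node 4: 010
  node 5: 101
  node 6: 111

110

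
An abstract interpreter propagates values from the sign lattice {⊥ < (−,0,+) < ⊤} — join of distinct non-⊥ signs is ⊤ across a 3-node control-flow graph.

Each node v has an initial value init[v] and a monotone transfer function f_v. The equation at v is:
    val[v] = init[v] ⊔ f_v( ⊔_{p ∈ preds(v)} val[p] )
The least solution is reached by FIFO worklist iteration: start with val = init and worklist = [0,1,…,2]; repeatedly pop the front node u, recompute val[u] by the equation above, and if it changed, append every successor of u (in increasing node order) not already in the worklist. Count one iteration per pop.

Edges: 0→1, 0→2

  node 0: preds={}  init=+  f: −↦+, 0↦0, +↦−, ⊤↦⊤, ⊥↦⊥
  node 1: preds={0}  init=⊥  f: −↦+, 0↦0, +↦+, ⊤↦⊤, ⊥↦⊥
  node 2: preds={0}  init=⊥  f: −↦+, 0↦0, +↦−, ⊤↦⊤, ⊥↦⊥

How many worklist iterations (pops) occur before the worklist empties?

3

Iteration log — 3 steps:
  step 1. node 0  ⊔preds=⊥  new=+  stable
  step 2. node 1  ⊔preds=+  new=+  old=⊥  +wl: 
  step 3. node 2  ⊔preds=+  new=−  old=⊥  +wl: 

Least fixpoint reached:
  node 0: +
  node 1: +
  node 2: −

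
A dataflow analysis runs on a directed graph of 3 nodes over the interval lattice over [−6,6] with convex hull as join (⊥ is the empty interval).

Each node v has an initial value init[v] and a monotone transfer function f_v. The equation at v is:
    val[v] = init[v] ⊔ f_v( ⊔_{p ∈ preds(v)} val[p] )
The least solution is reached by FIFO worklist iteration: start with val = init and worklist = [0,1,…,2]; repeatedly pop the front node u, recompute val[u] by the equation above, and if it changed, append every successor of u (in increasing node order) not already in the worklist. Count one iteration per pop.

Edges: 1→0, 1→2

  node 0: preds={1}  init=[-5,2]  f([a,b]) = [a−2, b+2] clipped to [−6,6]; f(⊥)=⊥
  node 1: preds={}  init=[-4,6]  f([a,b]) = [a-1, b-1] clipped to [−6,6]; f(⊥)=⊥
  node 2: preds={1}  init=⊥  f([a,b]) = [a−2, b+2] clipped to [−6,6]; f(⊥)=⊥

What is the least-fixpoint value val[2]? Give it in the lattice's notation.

[-6,6]

Trace (3 dequeues):
  [1] u=0 | in [-4,6] | out [-6,6] | prev [-5,2] | push {}
  [2] u=1 | in ⊥ | out [-4,6] | ==
  [3] u=2 | in [-4,6] | out [-6,6] | prev ⊥ | push {}

Converged values:
  [0] [-6,6]
  [1] [-4,6]
  [2] [-6,6]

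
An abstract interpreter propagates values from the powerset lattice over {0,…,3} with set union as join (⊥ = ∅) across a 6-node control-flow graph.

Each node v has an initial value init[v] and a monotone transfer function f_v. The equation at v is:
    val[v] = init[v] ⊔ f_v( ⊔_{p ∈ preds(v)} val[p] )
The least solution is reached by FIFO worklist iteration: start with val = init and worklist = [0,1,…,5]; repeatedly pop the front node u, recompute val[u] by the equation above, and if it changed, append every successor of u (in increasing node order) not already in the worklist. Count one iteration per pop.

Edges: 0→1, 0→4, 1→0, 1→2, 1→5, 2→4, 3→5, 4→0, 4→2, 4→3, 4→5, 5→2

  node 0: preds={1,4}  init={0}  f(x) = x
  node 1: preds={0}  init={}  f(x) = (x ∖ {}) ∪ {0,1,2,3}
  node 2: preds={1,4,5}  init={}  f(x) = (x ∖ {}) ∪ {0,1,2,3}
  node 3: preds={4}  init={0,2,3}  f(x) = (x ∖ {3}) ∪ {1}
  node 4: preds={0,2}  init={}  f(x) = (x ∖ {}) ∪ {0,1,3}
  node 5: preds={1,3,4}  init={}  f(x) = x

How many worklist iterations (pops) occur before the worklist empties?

11

Trace (11 dequeues):
  [1] u=0 | in {} | out {0} | ==
  [2] u=1 | in {0} | out {0,1,2,3} | prev {} | push {0}
  [3] u=2 | in {0,1,2,3} | out {0,1,2,3} | prev {} | push {}
  [4] u=3 | in {} | out {0,1,2,3} | prev {0,2,3} | push {}
  [5] u=4 | in {0,1,2,3} | out {0,1,2,3} | prev {} | push {2,3}
  [6] u=5 | in {0,1,2,3} | out {0,1,2,3} | prev {} | push {}
  [7] u=0 | in {0,1,2,3} | out {0,1,2,3} | prev {0} | push {1,4}
  [8] u=2 | in {0,1,2,3} | out {0,1,2,3} | ==
  [9] u=3 | in {0,1,2,3} | out {0,1,2,3} | ==
  [10] u=1 | in {0,1,2,3} | out {0,1,2,3} | ==
  [11] u=4 | in {0,1,2,3} | out {0,1,2,3} | ==

Converged values:
  [0] {0,1,2,3}
  [1] {0,1,2,3}
  [2] {0,1,2,3}
  [3] {0,1,2,3}
  [4] {0,1,2,3}
  [5] {0,1,2,3}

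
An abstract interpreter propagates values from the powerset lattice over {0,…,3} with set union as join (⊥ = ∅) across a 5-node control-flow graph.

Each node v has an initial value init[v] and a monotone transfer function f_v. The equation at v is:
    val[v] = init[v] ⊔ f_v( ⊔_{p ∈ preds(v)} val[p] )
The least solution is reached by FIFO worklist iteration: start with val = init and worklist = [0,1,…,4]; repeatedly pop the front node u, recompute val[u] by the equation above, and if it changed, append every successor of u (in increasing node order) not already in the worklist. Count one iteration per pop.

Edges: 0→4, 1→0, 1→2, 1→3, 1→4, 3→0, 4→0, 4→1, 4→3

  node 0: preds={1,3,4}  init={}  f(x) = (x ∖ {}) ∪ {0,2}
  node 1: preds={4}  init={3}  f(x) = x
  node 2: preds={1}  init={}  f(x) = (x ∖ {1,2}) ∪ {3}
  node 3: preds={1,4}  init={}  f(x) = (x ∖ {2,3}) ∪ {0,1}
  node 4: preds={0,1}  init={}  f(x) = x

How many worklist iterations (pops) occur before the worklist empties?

Iteration log — 16 steps:
  step 1. node 0  ⊔preds={3}  new={0,2,3}  old={}  +wl: 
  step 2. node 1  ⊔preds={}  new={3}  stable
  step 3. node 2  ⊔preds={3}  new={3}  old={}  +wl: 
  step 4. node 3  ⊔preds={3}  new={0,1}  old={}  +wl: 0
  step 5. node 4  ⊔preds={0,2,3}  new={0,2,3}  old={}  +wl: 1,3
  step 6. node 0  ⊔preds={0,1,2,3}  new={0,1,2,3}  old={0,2,3}  +wl: 4
  step 7. node 1  ⊔preds={0,2,3}  new={0,2,3}  old={3}  +wl: 0,2
  step 8. node 3  ⊔preds={0,2,3}  new={0,1}  stable
  step 9. node 4  ⊔preds={0,1,2,3}  new={0,1,2,3}  old={0,2,3}  +wl: 1,3
  step 10. node 0  ⊔preds={0,1,2,3}  new={0,1,2,3}  stable
  step 11. node 2  ⊔preds={0,2,3}  new={0,3}  old={3}  +wl: 
  step 12. node 1  ⊔preds={0,1,2,3}  new={0,1,2,3}  old={0,2,3}  +wl: 0,2,4
  step 13. node 3  ⊔preds={0,1,2,3}  new={0,1}  stable
  step 14. node 0  ⊔preds={0,1,2,3}  new={0,1,2,3}  stable
  step 15. node 2  ⊔preds={0,1,2,3}  new={0,3}  stable
  step 16. node 4  ⊔preds={0,1,2,3}  new={0,1,2,3}  stable

Least fixpoint reached:
  node 0: {0,1,2,3}
  node 1: {0,1,2,3}
  node 2: {0,3}
  node 3: {0,1}
  node 4: {0,1,2,3}

16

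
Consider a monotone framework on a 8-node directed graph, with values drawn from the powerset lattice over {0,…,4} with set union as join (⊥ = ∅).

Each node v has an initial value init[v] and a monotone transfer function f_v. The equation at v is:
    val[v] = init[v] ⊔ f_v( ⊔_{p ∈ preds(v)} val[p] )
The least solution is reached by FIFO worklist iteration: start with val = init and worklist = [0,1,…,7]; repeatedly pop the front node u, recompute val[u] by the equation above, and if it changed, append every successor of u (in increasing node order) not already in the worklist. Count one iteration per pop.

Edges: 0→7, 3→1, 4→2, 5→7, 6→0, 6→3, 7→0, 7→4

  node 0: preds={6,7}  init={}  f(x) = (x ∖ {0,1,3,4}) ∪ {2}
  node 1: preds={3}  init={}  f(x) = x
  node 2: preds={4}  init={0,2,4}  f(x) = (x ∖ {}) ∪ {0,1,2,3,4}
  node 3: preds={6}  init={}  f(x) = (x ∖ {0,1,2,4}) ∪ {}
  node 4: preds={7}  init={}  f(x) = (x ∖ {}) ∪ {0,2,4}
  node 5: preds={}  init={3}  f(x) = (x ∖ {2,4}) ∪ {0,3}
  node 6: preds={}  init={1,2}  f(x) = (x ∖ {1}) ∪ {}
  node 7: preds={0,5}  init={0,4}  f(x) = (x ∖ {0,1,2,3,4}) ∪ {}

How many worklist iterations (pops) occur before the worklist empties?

Worklist (9 pops):
  #1 pop 0: in={0,1,2,4} → {2} (was {}); enqueue []
  #2 pop 1: in={} → {} (no change)
  #3 pop 2: in={} → {0,1,2,3,4} (was {0,2,4}); enqueue []
  #4 pop 3: in={1,2} → {} (no change)
  #5 pop 4: in={0,4} → {0,2,4} (was {}); enqueue [2]
  #6 pop 5: in={} → {0,3} (was {3}); enqueue []
  #7 pop 6: in={} → {1,2} (no change)
  #8 pop 7: in={0,2,3} → {0,4} (no change)
  #9 pop 2: in={0,2,4} → {0,1,2,3,4} (no change)

Fixpoint:
  val[0] = {2}
  val[1] = {}
  val[2] = {0,1,2,3,4}
  val[3] = {}
  val[4] = {0,2,4}
  val[5] = {0,3}
  val[6] = {1,2}
  val[7] = {0,4}

9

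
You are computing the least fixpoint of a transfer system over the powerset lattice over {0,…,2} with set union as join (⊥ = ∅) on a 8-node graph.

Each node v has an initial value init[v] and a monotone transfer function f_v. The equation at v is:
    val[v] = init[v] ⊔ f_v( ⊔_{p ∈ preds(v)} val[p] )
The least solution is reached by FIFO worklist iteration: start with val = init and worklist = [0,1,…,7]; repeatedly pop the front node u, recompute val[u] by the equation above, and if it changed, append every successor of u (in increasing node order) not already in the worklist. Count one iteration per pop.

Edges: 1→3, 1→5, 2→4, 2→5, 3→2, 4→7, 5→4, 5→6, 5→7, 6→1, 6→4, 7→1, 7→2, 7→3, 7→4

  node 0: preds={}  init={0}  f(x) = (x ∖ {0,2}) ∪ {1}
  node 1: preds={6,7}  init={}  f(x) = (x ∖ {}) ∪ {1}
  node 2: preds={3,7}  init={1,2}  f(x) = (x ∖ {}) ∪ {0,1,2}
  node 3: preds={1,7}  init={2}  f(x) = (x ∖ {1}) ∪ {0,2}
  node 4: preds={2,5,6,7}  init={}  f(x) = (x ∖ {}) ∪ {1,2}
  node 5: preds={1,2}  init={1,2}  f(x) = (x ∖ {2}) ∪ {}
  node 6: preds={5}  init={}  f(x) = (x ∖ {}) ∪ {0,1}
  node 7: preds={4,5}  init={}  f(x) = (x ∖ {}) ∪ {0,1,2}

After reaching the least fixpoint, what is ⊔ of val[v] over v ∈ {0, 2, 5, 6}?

Trace (13 dequeues):
  [1] u=0 | in {} | out {0,1} | prev {0} | push {}
  [2] u=1 | in {} | out {1} | prev {} | push {}
  [3] u=2 | in {2} | out {0,1,2} | prev {1,2} | push {}
  [4] u=3 | in {1} | out {0,2} | prev {2} | push {2}
  [5] u=4 | in {0,1,2} | out {0,1,2} | prev {} | push {}
  [6] u=5 | in {0,1,2} | out {0,1,2} | prev {1,2} | push {4}
  [7] u=6 | in {0,1,2} | out {0,1,2} | prev {} | push {1}
  [8] u=7 | in {0,1,2} | out {0,1,2} | prev {} | push {3}
  [9] u=2 | in {0,1,2} | out {0,1,2} | ==
  [10] u=4 | in {0,1,2} | out {0,1,2} | ==
  [11] u=1 | in {0,1,2} | out {0,1,2} | prev {1} | push {5}
  [12] u=3 | in {0,1,2} | out {0,2} | ==
  [13] u=5 | in {0,1,2} | out {0,1,2} | ==

Converged values:
  [0] {0,1}
  [1] {0,1,2}
  [2] {0,1,2}
  [3] {0,2}
  [4] {0,1,2}
  [5] {0,1,2}
  [6] {0,1,2}
  [7] {0,1,2}

{0,1,2}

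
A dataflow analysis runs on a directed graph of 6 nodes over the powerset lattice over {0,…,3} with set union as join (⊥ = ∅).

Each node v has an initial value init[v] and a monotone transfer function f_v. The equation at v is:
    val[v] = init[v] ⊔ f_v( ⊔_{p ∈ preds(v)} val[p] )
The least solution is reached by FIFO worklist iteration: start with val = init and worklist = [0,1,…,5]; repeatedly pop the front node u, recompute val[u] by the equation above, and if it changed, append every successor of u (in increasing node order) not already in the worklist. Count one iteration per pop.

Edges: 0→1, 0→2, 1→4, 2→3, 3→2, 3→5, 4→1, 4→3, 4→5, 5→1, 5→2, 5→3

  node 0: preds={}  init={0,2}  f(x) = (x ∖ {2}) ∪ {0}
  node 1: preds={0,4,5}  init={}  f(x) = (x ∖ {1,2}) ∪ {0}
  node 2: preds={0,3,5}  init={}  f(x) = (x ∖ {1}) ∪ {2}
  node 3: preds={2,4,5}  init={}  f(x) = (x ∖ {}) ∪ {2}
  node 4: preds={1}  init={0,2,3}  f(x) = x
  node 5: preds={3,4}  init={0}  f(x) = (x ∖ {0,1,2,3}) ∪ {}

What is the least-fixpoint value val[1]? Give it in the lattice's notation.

{0,3}

Trace (8 dequeues):
  [1] u=0 | in {} | out {0,2} | ==
  [2] u=1 | in {0,2,3} | out {0,3} | prev {} | push {}
  [3] u=2 | in {0,2} | out {0,2} | prev {} | push {}
  [4] u=3 | in {0,2,3} | out {0,2,3} | prev {} | push {2}
  [5] u=4 | in {0,3} | out {0,2,3} | ==
  [6] u=5 | in {0,2,3} | out {0} | ==
  [7] u=2 | in {0,2,3} | out {0,2,3} | prev {0,2} | push {3}
  [8] u=3 | in {0,2,3} | out {0,2,3} | ==

Converged values:
  [0] {0,2}
  [1] {0,3}
  [2] {0,2,3}
  [3] {0,2,3}
  [4] {0,2,3}
  [5] {0}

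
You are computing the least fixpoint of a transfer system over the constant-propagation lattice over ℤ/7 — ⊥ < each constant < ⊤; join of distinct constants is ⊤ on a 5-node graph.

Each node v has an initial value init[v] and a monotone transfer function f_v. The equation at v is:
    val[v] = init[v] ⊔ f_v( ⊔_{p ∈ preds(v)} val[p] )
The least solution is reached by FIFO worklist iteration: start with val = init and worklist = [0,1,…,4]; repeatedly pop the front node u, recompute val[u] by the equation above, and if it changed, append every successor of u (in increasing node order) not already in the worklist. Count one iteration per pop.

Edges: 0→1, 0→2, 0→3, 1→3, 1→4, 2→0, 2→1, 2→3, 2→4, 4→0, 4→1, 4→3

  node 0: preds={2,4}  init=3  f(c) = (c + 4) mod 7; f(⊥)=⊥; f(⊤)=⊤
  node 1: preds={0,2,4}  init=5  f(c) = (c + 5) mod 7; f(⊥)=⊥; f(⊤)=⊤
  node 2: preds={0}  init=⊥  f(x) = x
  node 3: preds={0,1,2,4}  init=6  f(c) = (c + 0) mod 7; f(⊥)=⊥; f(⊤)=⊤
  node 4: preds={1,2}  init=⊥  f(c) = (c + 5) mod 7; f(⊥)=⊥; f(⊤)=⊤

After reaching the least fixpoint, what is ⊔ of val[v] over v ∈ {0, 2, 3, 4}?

Trace (13 dequeues):
  [1] u=0 | in ⊥ | out 3 | ==
  [2] u=1 | in 3 | out ⊤ | prev 5 | push {}
  [3] u=2 | in 3 | out 3 | prev ⊥ | push {0,1}
  [4] u=3 | in ⊤ | out ⊤ | prev 6 | push {}
  [5] u=4 | in ⊤ | out ⊤ | prev ⊥ | push {3}
  [6] u=0 | in ⊤ | out ⊤ | prev 3 | push {2}
  [7] u=1 | in ⊤ | out ⊤ | ==
  [8] u=3 | in ⊤ | out ⊤ | ==
  [9] u=2 | in ⊤ | out ⊤ | prev 3 | push {0,1,3,4}
  [10] u=0 | in ⊤ | out ⊤ | ==
  [11] u=1 | in ⊤ | out ⊤ | ==
  [12] u=3 | in ⊤ | out ⊤ | ==
  [13] u=4 | in ⊤ | out ⊤ | ==

Converged values:
  [0] ⊤
  [1] ⊤
  [2] ⊤
  [3] ⊤
  [4] ⊤

⊤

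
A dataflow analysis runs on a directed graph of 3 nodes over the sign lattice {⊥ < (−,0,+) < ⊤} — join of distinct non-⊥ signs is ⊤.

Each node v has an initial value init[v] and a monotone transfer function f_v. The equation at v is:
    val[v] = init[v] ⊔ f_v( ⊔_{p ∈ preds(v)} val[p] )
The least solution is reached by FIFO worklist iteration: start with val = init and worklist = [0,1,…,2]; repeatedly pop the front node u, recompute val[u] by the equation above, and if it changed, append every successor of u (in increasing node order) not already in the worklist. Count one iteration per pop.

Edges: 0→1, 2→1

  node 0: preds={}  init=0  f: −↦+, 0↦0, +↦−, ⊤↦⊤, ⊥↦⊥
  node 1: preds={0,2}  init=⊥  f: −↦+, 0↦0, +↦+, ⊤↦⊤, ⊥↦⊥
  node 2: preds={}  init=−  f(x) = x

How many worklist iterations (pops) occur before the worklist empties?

Iteration log — 3 steps:
  step 1. node 0  ⊔preds=⊥  new=0  stable
  step 2. node 1  ⊔preds=⊤  new=⊤  old=⊥  +wl: 
  step 3. node 2  ⊔preds=⊥  new=−  stable

Least fixpoint reached:
  node 0: 0
  node 1: ⊤
  node 2: −

3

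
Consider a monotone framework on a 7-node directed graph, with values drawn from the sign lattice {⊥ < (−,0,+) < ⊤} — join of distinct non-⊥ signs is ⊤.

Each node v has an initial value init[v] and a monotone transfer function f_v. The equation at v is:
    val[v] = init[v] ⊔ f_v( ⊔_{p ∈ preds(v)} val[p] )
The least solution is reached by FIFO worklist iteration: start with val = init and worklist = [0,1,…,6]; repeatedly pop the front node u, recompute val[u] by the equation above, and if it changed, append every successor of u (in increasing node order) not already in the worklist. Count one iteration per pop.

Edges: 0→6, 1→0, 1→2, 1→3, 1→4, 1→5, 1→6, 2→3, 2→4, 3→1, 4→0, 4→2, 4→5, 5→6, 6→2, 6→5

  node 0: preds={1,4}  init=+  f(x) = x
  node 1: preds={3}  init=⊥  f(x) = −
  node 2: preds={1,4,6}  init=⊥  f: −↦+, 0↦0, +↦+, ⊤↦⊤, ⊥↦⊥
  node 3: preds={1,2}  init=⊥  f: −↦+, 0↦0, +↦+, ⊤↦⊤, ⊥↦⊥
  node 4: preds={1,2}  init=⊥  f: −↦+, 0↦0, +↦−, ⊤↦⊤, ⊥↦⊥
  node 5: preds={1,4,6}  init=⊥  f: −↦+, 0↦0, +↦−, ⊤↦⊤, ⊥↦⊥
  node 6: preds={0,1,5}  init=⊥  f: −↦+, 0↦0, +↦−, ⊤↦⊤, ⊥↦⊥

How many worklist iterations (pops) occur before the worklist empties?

Iteration log — 14 steps:
  step 1. node 0  ⊔preds=⊥  new=+  stable
  step 2. node 1  ⊔preds=⊥  new=−  old=⊥  +wl: 0
  step 3. node 2  ⊔preds=−  new=+  old=⊥  +wl: 
  step 4. node 3  ⊔preds=⊤  new=⊤  old=⊥  +wl: 1
  step 5. node 4  ⊔preds=⊤  new=⊤  old=⊥  +wl: 2
  step 6. node 5  ⊔preds=⊤  new=⊤  old=⊥  +wl: 
  step 7. node 6  ⊔preds=⊤  new=⊤  old=⊥  +wl: 5
  step 8. node 0  ⊔preds=⊤  new=⊤  old=+  +wl: 6
  step 9. node 1  ⊔preds=⊤  new=−  stable
  step 10. node 2  ⊔preds=⊤  new=⊤  old=+  +wl: 3,4
  step 11. node 5  ⊔preds=⊤  new=⊤  stable
  step 12. node 6  ⊔preds=⊤  new=⊤  stable
  step 13. node 3  ⊔preds=⊤  new=⊤  stable
  step 14. node 4  ⊔preds=⊤  new=⊤  stable

Least fixpoint reached:
  node 0: ⊤
  node 1: −
  node 2: ⊤
  node 3: ⊤
  node 4: ⊤
  node 5: ⊤
  node 6: ⊤

14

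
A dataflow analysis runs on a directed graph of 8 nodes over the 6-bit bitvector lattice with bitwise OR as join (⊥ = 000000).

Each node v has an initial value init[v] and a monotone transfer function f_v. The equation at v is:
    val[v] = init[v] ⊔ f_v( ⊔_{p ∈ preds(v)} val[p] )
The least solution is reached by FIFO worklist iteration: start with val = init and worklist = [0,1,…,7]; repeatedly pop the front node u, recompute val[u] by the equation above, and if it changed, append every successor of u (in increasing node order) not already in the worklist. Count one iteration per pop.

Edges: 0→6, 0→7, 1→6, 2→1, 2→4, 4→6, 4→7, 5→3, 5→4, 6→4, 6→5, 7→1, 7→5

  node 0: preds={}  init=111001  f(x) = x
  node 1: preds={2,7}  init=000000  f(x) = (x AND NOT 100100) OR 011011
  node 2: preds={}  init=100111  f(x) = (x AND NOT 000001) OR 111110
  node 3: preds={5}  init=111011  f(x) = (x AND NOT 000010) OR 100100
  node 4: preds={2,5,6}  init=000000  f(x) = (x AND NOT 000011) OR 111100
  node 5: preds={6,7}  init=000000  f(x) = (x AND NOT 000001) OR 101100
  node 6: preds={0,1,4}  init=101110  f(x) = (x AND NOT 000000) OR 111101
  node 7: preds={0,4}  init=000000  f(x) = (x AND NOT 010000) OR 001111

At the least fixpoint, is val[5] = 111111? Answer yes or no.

no

Worklist (14 pops):
  #1 pop 0: in=000000 → 111001 (no change)
  #2 pop 1: in=100111 → 011011 (was 000000); enqueue []
  #3 pop 2: in=000000 → 111111 (was 100111); enqueue [1]
  #4 pop 3: in=000000 → 111111 (was 111011); enqueue []
  #5 pop 4: in=111111 → 111100 (was 000000); enqueue []
  #6 pop 5: in=101110 → 101110 (was 000000); enqueue [3,4]
  #7 pop 6: in=111111 → 111111 (was 101110); enqueue [5]
  #8 pop 7: in=111101 → 101111 (was 000000); enqueue []
  #9 pop 1: in=111111 → 011011 (no change)
  #10 pop 3: in=101110 → 111111 (no change)
  #11 pop 4: in=111111 → 111100 (no change)
  #12 pop 5: in=111111 → 111110 (was 101110); enqueue [3,4]
  #13 pop 3: in=111110 → 111111 (no change)
  #14 pop 4: in=111111 → 111100 (no change)

Fixpoint:
  val[0] = 111001
  val[1] = 011011
  val[2] = 111111
  val[3] = 111111
  val[4] = 111100
  val[5] = 111110
  val[6] = 111111
  val[7] = 101111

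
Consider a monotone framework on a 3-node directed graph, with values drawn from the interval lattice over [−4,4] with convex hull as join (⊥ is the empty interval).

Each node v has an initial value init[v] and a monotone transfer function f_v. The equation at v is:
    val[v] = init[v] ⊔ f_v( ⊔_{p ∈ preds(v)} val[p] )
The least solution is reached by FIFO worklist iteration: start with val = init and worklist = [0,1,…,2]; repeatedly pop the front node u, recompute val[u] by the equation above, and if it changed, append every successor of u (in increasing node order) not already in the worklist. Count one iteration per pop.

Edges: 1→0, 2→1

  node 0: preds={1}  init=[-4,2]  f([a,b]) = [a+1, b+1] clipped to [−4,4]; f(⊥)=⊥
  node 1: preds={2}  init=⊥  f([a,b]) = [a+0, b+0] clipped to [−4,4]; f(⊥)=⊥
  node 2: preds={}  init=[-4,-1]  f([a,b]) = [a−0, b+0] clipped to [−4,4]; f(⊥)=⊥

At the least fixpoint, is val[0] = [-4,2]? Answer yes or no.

Trace (4 dequeues):
  [1] u=0 | in ⊥ | out [-4,2] | ==
  [2] u=1 | in [-4,-1] | out [-4,-1] | prev ⊥ | push {0}
  [3] u=2 | in ⊥ | out [-4,-1] | ==
  [4] u=0 | in [-4,-1] | out [-4,2] | ==

Converged values:
  [0] [-4,2]
  [1] [-4,-1]
  [2] [-4,-1]

yes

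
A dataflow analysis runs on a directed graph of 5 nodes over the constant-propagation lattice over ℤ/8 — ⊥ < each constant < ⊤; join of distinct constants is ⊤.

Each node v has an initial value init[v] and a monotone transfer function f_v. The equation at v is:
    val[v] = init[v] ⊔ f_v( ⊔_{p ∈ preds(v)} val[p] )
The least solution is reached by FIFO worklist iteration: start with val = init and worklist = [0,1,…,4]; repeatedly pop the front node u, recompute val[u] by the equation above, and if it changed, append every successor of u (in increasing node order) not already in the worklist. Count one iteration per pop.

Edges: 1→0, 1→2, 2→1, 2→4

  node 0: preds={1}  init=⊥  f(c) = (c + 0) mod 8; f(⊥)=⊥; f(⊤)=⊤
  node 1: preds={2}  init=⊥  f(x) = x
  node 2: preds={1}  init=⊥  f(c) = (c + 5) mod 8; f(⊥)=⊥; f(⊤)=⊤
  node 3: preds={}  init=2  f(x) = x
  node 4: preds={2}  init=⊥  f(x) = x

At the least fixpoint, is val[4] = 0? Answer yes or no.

no

Worklist (5 pops):
  #1 pop 0: in=⊥ → ⊥ (no change)
  #2 pop 1: in=⊥ → ⊥ (no change)
  #3 pop 2: in=⊥ → ⊥ (no change)
  #4 pop 3: in=⊥ → 2 (no change)
  #5 pop 4: in=⊥ → ⊥ (no change)

Fixpoint:
  val[0] = ⊥
  val[1] = ⊥
  val[2] = ⊥
  val[3] = 2
  val[4] = ⊥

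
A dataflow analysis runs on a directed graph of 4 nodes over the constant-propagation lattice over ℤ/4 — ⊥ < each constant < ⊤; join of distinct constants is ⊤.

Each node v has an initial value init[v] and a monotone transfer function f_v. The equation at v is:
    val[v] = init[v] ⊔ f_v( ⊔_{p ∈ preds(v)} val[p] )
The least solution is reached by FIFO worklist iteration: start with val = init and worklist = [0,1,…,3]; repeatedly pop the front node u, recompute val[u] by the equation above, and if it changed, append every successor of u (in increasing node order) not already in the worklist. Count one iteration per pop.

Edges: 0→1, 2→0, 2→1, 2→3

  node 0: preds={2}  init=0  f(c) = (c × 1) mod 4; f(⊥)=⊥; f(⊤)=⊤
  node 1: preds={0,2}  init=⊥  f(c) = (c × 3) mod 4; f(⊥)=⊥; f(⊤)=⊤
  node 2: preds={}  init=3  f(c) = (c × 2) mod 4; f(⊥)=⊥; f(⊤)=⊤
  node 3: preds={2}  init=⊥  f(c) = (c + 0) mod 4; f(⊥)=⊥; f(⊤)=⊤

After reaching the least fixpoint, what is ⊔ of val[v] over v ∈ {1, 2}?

Iteration log — 4 steps:
  step 1. node 0  ⊔preds=3  new=⊤  old=0  +wl: 
  step 2. node 1  ⊔preds=⊤  new=⊤  old=⊥  +wl: 
  step 3. node 2  ⊔preds=⊥  new=3  stable
  step 4. node 3  ⊔preds=3  new=3  old=⊥  +wl: 

Least fixpoint reached:
  node 0: ⊤
  node 1: ⊤
  node 2: 3
  node 3: 3

⊤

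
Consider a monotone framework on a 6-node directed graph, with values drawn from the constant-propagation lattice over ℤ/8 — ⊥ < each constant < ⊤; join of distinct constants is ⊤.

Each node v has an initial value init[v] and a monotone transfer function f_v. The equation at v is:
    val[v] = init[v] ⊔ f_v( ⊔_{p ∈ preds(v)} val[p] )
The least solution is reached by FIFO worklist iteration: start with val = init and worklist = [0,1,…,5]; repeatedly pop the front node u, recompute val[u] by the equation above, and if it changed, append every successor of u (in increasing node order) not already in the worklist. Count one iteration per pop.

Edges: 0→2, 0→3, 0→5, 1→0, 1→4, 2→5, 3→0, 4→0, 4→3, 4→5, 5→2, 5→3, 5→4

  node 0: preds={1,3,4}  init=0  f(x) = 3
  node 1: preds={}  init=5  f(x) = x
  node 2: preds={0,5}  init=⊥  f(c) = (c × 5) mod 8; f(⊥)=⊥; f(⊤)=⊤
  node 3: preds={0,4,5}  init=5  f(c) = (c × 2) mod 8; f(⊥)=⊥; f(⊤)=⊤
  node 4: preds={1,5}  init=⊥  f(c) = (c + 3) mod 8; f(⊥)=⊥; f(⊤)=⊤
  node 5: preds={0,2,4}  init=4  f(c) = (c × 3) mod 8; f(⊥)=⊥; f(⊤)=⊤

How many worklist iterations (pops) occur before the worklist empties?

10

Iteration log — 10 steps:
  step 1. node 0  ⊔preds=5  new=⊤  old=0  +wl: 
  step 2. node 1  ⊔preds=⊥  new=5  stable
  step 3. node 2  ⊔preds=⊤  new=⊤  old=⊥  +wl: 
  step 4. node 3  ⊔preds=⊤  new=⊤  old=5  +wl: 0
  step 5. node 4  ⊔preds=⊤  new=⊤  old=⊥  +wl: 3
  step 6. node 5  ⊔preds=⊤  new=⊤  old=4  +wl: 2,4
  step 7. node 0  ⊔preds=⊤  new=⊤  stable
  step 8. node 3  ⊔preds=⊤  new=⊤  stable
  step 9. node 2  ⊔preds=⊤  new=⊤  stable
  step 10. node 4  ⊔preds=⊤  new=⊤  stable

Least fixpoint reached:
  node 0: ⊤
  node 1: 5
  node 2: ⊤
  node 3: ⊤
  node 4: ⊤
  node 5: ⊤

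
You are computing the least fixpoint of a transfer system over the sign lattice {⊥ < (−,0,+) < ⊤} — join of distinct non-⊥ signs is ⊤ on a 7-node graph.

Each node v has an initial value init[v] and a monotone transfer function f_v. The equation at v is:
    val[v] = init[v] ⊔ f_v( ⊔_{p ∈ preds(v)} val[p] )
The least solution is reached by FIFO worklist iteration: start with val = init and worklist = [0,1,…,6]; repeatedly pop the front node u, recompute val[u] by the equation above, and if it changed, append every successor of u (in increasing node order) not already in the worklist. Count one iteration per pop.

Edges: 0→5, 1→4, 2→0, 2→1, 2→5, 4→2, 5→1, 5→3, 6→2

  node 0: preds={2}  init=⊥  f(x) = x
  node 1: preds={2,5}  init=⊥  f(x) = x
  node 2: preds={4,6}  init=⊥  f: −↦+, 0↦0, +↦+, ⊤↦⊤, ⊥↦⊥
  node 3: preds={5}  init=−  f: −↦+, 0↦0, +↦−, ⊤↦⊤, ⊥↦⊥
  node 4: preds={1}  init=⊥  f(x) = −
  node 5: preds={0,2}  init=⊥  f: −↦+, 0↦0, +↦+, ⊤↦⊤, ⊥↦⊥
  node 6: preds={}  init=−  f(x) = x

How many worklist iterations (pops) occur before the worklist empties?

13

Worklist (13 pops):
  #1 pop 0: in=⊥ → ⊥ (no change)
  #2 pop 1: in=⊥ → ⊥ (no change)
  #3 pop 2: in=− → + (was ⊥); enqueue [0,1]
  #4 pop 3: in=⊥ → − (no change)
  #5 pop 4: in=⊥ → − (was ⊥); enqueue [2]
  #6 pop 5: in=+ → + (was ⊥); enqueue [3]
  #7 pop 6: in=⊥ → − (no change)
  #8 pop 0: in=+ → + (was ⊥); enqueue [5]
  #9 pop 1: in=+ → + (was ⊥); enqueue [4]
  #10 pop 2: in=− → + (no change)
  #11 pop 3: in=+ → − (no change)
  #12 pop 5: in=+ → + (no change)
  #13 pop 4: in=+ → − (no change)

Fixpoint:
  val[0] = +
  val[1] = +
  val[2] = +
  val[3] = −
  val[4] = −
  val[5] = +
  val[6] = −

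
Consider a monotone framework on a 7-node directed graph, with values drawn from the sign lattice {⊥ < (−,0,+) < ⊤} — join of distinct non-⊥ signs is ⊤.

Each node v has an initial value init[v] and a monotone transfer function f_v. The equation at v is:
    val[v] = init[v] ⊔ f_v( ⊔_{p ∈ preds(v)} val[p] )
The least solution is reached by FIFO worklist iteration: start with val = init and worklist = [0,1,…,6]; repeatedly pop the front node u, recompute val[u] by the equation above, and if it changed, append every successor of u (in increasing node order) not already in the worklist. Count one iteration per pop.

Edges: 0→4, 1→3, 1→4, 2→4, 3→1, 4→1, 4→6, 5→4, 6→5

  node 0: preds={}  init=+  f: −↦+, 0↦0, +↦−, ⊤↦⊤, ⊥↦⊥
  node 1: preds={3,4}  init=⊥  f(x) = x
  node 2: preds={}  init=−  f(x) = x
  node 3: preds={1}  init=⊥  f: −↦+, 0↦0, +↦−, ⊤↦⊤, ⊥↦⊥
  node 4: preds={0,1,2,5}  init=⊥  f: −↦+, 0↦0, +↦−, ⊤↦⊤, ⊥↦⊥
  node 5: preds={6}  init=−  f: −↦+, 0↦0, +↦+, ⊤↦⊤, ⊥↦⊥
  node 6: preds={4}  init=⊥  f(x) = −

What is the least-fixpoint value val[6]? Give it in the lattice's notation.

−

Worklist (12 pops):
  #1 pop 0: in=⊥ → + (no change)
  #2 pop 1: in=⊥ → ⊥ (no change)
  #3 pop 2: in=⊥ → − (no change)
  #4 pop 3: in=⊥ → ⊥ (no change)
  #5 pop 4: in=⊤ → ⊤ (was ⊥); enqueue [1]
  #6 pop 5: in=⊥ → − (no change)
  #7 pop 6: in=⊤ → − (was ⊥); enqueue [5]
  #8 pop 1: in=⊤ → ⊤ (was ⊥); enqueue [3,4]
  #9 pop 5: in=− → ⊤ (was −); enqueue []
  #10 pop 3: in=⊤ → ⊤ (was ⊥); enqueue [1]
  #11 pop 4: in=⊤ → ⊤ (no change)
  #12 pop 1: in=⊤ → ⊤ (no change)

Fixpoint:
  val[0] = +
  val[1] = ⊤
  val[2] = −
  val[3] = ⊤
  val[4] = ⊤
  val[5] = ⊤
  val[6] = −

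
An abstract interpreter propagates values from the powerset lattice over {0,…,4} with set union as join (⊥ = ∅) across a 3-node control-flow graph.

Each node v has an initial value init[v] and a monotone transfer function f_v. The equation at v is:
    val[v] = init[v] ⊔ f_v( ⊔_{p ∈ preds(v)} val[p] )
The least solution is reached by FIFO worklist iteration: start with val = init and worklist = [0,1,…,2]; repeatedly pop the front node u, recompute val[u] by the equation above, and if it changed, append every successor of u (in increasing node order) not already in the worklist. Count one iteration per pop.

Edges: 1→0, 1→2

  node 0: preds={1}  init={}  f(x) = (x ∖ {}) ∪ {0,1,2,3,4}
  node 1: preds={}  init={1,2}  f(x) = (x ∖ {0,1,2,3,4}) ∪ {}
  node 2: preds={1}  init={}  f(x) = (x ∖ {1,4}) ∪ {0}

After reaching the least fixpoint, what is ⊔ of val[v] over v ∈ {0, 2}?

Trace (3 dequeues):
  [1] u=0 | in {1,2} | out {0,1,2,3,4} | prev {} | push {}
  [2] u=1 | in {} | out {1,2} | ==
  [3] u=2 | in {1,2} | out {0,2} | prev {} | push {}

Converged values:
  [0] {0,1,2,3,4}
  [1] {1,2}
  [2] {0,2}

{0,1,2,3,4}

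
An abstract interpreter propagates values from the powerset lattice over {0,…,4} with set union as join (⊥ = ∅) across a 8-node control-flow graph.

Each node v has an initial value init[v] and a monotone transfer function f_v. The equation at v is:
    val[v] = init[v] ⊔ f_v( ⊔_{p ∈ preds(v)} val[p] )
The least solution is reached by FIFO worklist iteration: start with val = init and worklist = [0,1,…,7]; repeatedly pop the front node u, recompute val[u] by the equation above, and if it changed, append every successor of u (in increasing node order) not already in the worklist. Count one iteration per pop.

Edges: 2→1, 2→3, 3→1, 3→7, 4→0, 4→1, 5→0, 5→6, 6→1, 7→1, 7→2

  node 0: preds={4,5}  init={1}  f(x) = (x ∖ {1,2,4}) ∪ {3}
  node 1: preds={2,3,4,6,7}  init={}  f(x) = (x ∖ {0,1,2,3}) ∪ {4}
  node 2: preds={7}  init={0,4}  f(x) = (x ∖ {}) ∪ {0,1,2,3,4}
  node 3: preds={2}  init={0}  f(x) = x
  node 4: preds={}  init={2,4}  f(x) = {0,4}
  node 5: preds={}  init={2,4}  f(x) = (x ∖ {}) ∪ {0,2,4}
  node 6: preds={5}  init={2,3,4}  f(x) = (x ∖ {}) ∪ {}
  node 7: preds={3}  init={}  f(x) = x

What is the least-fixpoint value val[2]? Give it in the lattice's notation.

Iteration log — 11 steps:
  step 1. node 0  ⊔preds={2,4}  new={1,3}  old={1}  +wl: 
  step 2. node 1  ⊔preds={0,2,3,4}  new={4}  old={}  +wl: 
  step 3. node 2  ⊔preds={}  new={0,1,2,3,4}  old={0,4}  +wl: 1
  step 4. node 3  ⊔preds={0,1,2,3,4}  new={0,1,2,3,4}  old={0}  +wl: 
  step 5. node 4  ⊔preds={}  new={0,2,4}  old={2,4}  +wl: 0
  step 6. node 5  ⊔preds={}  new={0,2,4}  old={2,4}  +wl: 
  step 7. node 6  ⊔preds={0,2,4}  new={0,2,3,4}  old={2,3,4}  +wl: 
  step 8. node 7  ⊔preds={0,1,2,3,4}  new={0,1,2,3,4}  old={}  +wl: 2
  step 9. node 1  ⊔preds={0,1,2,3,4}  new={4}  stable
  step 10. node 0  ⊔preds={0,2,4}  new={0,1,3}  old={1,3}  +wl: 
  step 11. node 2  ⊔preds={0,1,2,3,4}  new={0,1,2,3,4}  stable

Least fixpoint reached:
  node 0: {0,1,3}
  node 1: {4}
  node 2: {0,1,2,3,4}
  node 3: {0,1,2,3,4}
  node 4: {0,2,4}
  node 5: {0,2,4}
  node 6: {0,2,3,4}
  node 7: {0,1,2,3,4}

{0,1,2,3,4}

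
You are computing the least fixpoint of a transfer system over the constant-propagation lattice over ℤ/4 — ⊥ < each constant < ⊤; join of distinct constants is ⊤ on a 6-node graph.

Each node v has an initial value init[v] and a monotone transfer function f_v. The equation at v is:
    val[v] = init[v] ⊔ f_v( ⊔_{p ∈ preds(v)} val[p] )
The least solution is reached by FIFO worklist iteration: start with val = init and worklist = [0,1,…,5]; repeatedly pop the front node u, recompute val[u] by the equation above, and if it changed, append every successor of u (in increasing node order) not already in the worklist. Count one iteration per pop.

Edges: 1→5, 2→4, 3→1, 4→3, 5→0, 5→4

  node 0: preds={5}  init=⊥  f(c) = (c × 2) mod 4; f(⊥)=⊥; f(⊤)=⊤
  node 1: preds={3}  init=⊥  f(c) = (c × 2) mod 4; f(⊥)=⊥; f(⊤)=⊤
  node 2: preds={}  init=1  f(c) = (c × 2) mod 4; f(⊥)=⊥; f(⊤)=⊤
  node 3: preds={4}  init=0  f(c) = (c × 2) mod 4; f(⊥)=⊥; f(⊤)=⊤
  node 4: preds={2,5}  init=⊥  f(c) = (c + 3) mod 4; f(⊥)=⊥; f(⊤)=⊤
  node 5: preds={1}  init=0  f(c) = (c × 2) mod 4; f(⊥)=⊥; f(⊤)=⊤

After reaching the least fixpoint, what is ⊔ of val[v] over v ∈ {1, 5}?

Iteration log — 11 steps:
  step 1. node 0  ⊔preds=0  new=0  old=⊥  +wl: 
  step 2. node 1  ⊔preds=0  new=0  old=⊥  +wl: 
  step 3. node 2  ⊔preds=⊥  new=1  stable
  step 4. node 3  ⊔preds=⊥  new=0  stable
  step 5. node 4  ⊔preds=⊤  new=⊤  old=⊥  +wl: 3
  step 6. node 5  ⊔preds=0  new=0  stable
  step 7. node 3  ⊔preds=⊤  new=⊤  old=0  +wl: 1
  step 8. node 1  ⊔preds=⊤  new=⊤  old=0  +wl: 5
  step 9. node 5  ⊔preds=⊤  new=⊤  old=0  +wl: 0,4
  step 10. node 0  ⊔preds=⊤  new=⊤  old=0  +wl: 
  step 11. node 4  ⊔preds=⊤  new=⊤  stable

Least fixpoint reached:
  node 0: ⊤
  node 1: ⊤
  node 2: 1
  node 3: ⊤
  node 4: ⊤
  node 5: ⊤

⊤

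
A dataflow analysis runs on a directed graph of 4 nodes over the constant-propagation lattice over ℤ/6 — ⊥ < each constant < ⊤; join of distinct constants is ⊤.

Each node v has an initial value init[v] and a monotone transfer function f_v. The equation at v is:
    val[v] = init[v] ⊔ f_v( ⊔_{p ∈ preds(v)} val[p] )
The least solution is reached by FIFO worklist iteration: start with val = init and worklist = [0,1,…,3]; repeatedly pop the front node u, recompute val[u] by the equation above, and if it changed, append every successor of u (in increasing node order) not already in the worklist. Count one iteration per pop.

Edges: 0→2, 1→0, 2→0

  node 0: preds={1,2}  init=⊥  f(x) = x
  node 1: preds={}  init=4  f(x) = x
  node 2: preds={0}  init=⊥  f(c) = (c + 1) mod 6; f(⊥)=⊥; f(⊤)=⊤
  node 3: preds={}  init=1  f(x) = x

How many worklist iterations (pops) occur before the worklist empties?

7

Iteration log — 7 steps:
  step 1. node 0  ⊔preds=4  new=4  old=⊥  +wl: 
  step 2. node 1  ⊔preds=⊥  new=4  stable
  step 3. node 2  ⊔preds=4  new=5  old=⊥  +wl: 0
  step 4. node 3  ⊔preds=⊥  new=1  stable
  step 5. node 0  ⊔preds=⊤  new=⊤  old=4  +wl: 2
  step 6. node 2  ⊔preds=⊤  new=⊤  old=5  +wl: 0
  step 7. node 0  ⊔preds=⊤  new=⊤  stable

Least fixpoint reached:
  node 0: ⊤
  node 1: 4
  node 2: ⊤
  node 3: 1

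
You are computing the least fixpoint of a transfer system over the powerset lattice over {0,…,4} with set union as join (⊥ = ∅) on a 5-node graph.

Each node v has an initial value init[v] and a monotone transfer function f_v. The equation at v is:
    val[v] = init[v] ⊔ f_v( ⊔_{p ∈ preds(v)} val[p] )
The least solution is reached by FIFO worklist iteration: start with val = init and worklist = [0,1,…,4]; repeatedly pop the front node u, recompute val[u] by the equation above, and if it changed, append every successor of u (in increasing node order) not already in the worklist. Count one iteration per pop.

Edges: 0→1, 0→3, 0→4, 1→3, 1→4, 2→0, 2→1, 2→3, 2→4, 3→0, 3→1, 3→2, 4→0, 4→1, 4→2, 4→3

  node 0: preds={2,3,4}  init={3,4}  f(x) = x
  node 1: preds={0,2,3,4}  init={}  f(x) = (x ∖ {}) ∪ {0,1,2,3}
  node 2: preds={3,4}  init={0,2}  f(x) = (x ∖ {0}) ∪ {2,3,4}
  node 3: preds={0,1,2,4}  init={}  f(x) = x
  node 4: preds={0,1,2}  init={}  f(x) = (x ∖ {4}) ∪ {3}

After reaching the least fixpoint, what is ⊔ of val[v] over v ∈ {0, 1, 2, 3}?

{0,1,2,3,4}

Worklist (12 pops):
  #1 pop 0: in={0,2} → {0,2,3,4} (was {3,4}); enqueue []
  #2 pop 1: in={0,2,3,4} → {0,1,2,3,4} (was {}); enqueue []
  #3 pop 2: in={} → {0,2,3,4} (was {0,2}); enqueue [0,1]
  #4 pop 3: in={0,1,2,3,4} → {0,1,2,3,4} (was {}); enqueue [2]
  #5 pop 4: in={0,1,2,3,4} → {0,1,2,3} (was {}); enqueue [3]
  #6 pop 0: in={0,1,2,3,4} → {0,1,2,3,4} (was {0,2,3,4}); enqueue [4]
  #7 pop 1: in={0,1,2,3,4} → {0,1,2,3,4} (no change)
  #8 pop 2: in={0,1,2,3,4} → {0,1,2,3,4} (was {0,2,3,4}); enqueue [0,1]
  #9 pop 3: in={0,1,2,3,4} → {0,1,2,3,4} (no change)
  #10 pop 4: in={0,1,2,3,4} → {0,1,2,3} (no change)
  #11 pop 0: in={0,1,2,3,4} → {0,1,2,3,4} (no change)
  #12 pop 1: in={0,1,2,3,4} → {0,1,2,3,4} (no change)

Fixpoint:
  val[0] = {0,1,2,3,4}
  val[1] = {0,1,2,3,4}
  val[2] = {0,1,2,3,4}
  val[3] = {0,1,2,3,4}
  val[4] = {0,1,2,3}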